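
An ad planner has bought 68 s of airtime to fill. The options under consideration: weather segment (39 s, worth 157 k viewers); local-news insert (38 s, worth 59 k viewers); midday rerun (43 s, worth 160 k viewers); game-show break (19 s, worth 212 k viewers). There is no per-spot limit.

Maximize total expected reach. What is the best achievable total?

3×game-show break uses 57 of the 68 s and totals 636.
That's the maximum — no swap from here does better than 636.

636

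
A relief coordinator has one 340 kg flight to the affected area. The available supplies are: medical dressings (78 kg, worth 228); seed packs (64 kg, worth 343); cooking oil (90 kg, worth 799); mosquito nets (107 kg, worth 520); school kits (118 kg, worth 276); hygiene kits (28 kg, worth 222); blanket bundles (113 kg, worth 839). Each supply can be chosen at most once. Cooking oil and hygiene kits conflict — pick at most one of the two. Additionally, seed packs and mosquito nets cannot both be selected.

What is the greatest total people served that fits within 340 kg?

Density check — cooking oil 8.88, hygiene kits 7.93, blanket bundles 7.42 are the best per kg.
Taking cooking oil + mosquito nets + blanket bundles: 310 kg used, 2158 in people served.
Nothing else feasible within 340 kg beats 2158.

2158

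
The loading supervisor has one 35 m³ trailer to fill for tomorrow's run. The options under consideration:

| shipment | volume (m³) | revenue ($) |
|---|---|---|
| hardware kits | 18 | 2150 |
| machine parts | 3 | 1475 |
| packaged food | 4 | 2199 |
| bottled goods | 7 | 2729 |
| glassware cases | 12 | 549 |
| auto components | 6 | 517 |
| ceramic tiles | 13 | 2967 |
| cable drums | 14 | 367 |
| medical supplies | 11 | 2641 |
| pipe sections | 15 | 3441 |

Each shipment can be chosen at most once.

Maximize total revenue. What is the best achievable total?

Ranking by ratio (revenue/m³): packaged food 549.75, machine parts 491.67, bottled goods 389.86, medical supplies 240.09.
Greedy by ratio would take machine parts + packaged food + bottled goods + auto components + medical supplies: 31 m³ used, total 9561.
Replace machine parts and auto components with ceramic tiles: the trade gains 975 net, giving 10536 at 35 m³.
Next best is machine parts + packaged food + bottled goods + auto components + pipe sections at 10361 (35 m³) — short by 175.

10536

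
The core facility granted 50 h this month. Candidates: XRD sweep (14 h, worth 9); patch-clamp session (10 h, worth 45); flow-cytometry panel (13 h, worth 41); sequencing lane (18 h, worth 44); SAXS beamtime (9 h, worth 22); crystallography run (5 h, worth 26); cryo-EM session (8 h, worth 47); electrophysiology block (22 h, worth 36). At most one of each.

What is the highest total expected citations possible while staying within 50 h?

Filling by ratio: patch-clamp session + flow-cytometry panel + SAXS beamtime + crystallography run + cryo-EM session for 181, with 5 h left unused.
The 13 h tied up in flow-cytometry panel is better spent on sequencing lane — total rises to 184 (50 h).

184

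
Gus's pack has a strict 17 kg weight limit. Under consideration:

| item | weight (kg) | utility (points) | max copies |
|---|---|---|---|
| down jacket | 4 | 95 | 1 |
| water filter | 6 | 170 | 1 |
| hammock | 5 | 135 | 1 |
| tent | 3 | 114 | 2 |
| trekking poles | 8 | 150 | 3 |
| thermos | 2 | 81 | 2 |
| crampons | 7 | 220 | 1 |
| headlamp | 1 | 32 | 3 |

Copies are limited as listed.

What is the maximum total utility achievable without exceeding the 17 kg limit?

A density-first pass picks down jacket + 2×tent + 2×thermos + 3×headlamp — 581 at 17 kg.
Replace down jacket and 3×headlamp with crampons: the trade gains 29 net, giving 610 at 17 kg.
Nothing else within 17 kg beats 610.

610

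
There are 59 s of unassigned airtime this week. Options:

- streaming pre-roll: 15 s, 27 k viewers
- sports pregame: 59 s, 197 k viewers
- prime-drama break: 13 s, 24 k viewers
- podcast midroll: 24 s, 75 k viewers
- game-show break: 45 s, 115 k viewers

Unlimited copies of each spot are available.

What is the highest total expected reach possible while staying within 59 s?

197

Density check — sports pregame 3.34, podcast midroll 3.12, game-show break 2.56 are the best per s.
Taking sports pregame: 59 s used, 197 in expected reach.
That's the maximum — no swap from here does better than 197.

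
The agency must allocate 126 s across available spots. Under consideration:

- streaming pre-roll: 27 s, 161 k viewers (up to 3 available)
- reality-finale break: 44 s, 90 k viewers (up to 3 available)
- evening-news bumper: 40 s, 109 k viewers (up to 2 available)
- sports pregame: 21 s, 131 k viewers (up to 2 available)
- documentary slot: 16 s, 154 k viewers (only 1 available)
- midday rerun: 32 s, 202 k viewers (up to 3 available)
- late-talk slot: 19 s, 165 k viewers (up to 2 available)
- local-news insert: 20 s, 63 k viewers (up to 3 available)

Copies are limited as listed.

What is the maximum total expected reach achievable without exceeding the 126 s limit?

By expected reach per s: documentary slot 9.62, late-talk slot 8.68, midday rerun 6.31 lead.
The ratio heuristic lands on documentary slot + 2×midday rerun + 2×late-talk slot (888) but leaves 8 s idle.
Replace 2×midday rerun with streaming pre-roll + 2×sports pregame: the trade gains 19 net, giving 907 at 123 s.
No other feasible combination exceeds 907.

907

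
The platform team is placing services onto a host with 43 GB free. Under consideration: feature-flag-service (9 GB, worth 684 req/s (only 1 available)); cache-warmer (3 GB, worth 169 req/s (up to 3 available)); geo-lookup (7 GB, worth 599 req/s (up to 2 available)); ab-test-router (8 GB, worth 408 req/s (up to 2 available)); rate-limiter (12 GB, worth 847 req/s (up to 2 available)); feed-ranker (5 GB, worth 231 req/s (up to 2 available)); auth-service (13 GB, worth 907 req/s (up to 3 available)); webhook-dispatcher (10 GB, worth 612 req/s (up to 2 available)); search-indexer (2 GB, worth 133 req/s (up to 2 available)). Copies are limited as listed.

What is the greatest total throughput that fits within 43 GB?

3224

Taking the top-ratio services first gives feature-flag-service + cache-warmer + 2×geo-lookup + rate-limiter + 2×search-indexer for 3164 (42 GB).
Dropping rate-limiter frees 12 GB; slotting in auth-service (13 GB) lifts the total to 3224 at 43 GB.
Every other selection either busts 43 GB or exceeds an availability limit or fails to beat 3224.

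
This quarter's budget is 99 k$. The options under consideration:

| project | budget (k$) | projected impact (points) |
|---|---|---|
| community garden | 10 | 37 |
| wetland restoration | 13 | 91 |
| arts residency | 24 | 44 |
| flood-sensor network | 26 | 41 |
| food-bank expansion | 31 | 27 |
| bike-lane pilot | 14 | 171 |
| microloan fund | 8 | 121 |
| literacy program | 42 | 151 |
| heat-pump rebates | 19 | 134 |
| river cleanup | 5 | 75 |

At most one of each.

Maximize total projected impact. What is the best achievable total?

689

Density check — microloan fund 15.12, river cleanup 15.00, bike-lane pilot 12.21, heat-pump rebates 7.05 are the best per k$.
The ratio heuristic lands on community garden + wetland restoration + arts residency + bike-lane pilot + microloan fund + heat-pump rebates + river cleanup (673) but leaves 6 k$ idle.
Dropping wetland restoration and arts residency frees 37 k$; slotting in literacy program (42 k$) lifts the total to 689 at 98 k$.
The closest alternative, community garden + wetland restoration + arts residency + bike-lane pilot + microloan fund + heat-pump rebates + river cleanup, reaches only 673.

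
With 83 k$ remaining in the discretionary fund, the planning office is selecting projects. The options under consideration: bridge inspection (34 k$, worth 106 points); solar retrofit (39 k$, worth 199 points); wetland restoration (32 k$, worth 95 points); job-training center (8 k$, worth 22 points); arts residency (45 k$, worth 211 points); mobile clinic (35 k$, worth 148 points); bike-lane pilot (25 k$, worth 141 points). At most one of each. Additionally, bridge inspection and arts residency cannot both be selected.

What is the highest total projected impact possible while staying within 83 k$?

By projected impact per k$: bike-lane pilot 5.64, solar retrofit 5.10, arts residency 4.69 lead.
Filling by ratio: solar retrofit + job-training center + bike-lane pilot for 362, with 11 k$ left unused.
The 39 k$ tied up in solar retrofit is better spent on arts residency — total rises to 374 (78 k$).
The closest alternative, solar retrofit + job-training center + mobile clinic, reaches only 369.

374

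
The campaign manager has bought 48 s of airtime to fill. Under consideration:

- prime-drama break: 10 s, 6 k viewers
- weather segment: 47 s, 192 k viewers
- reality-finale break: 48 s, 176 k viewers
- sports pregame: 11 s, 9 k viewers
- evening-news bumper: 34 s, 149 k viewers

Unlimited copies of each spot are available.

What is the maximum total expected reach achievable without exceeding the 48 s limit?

192

Ranking by ratio (expected reach/s): evening-news bumper 4.38, weather segment 4.09, reality-finale break 3.67, sports pregame 0.82.
Taking the top-ratio spots first gives sports pregame + evening-news bumper for 158 (45 s).
Dropping sports pregame and evening-news bumper frees 45 s; slotting in weather segment (47 s) lifts the total to 192 at 47 s.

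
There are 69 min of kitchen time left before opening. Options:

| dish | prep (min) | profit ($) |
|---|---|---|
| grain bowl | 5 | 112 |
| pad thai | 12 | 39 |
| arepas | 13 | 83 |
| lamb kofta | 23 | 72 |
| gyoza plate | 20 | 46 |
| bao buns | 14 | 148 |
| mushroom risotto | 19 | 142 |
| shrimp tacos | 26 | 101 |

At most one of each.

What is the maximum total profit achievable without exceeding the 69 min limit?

524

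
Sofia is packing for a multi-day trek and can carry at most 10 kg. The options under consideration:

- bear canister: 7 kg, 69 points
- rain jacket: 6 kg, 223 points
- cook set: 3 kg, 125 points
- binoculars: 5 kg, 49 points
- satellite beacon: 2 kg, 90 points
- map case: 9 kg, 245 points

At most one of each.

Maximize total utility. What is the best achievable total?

348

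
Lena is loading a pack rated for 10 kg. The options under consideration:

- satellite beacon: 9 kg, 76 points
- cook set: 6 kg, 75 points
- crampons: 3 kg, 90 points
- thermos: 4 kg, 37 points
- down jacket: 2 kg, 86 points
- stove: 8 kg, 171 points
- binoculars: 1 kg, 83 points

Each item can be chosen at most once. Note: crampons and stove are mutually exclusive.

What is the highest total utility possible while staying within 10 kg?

296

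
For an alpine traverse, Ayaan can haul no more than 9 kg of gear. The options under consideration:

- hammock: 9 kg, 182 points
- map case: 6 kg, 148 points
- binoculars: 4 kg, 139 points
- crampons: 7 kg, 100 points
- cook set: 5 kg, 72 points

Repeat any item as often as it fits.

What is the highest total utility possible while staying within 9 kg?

278

The ratio ordering already packs tightly: 2×binoculars, 8 kg, 278.
Nothing else within 9 kg beats 278.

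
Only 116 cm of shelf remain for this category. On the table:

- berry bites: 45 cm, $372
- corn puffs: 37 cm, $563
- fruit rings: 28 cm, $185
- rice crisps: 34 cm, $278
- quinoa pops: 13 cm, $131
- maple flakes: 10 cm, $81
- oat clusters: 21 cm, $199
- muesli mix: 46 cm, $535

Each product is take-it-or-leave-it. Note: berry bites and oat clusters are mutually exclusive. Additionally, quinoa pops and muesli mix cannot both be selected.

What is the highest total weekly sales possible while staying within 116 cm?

1378

Ranking by ratio (weekly sales/cm): corn puffs 15.22, muesli mix 11.63, quinoa pops 10.08.
Best packing: corn puffs + maple flakes + oat clusters + muesli mix — 114 cm, 1378 total.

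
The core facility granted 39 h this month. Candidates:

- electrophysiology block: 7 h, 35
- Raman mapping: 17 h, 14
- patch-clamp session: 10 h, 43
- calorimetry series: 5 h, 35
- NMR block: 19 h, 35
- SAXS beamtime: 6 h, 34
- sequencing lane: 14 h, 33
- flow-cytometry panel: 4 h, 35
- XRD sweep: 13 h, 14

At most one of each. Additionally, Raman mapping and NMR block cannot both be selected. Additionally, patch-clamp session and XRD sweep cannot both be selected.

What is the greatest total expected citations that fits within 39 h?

Taking electrophysiology block + patch-clamp session + calorimetry series + SAXS beamtime + flow-cytometry panel: 32 h used, 182 in expected citations.
Runner-up patch-clamp session + calorimetry series + SAXS beamtime + sequencing lane + flow-cytometry panel tops out at 180.

182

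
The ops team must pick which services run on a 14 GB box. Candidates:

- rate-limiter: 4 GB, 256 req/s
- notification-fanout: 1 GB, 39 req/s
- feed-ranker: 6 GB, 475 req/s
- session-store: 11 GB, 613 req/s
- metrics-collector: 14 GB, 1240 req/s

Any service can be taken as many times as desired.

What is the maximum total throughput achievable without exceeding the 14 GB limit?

By throughput per GB: metrics-collector 88.57, feed-ranker 79.17, rate-limiter 64.00 lead.
The ratio ordering already packs tightly: metrics-collector, 14 GB, 1240.
No other feasible combination exceeds 1240.

1240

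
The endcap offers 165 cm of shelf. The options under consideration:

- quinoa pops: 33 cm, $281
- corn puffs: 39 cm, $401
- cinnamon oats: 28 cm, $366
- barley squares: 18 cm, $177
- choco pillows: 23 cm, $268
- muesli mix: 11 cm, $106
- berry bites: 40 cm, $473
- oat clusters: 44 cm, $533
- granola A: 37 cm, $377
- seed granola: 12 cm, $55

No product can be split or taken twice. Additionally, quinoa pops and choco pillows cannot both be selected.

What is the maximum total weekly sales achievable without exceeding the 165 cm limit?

By weekly sales per cm: cinnamon oats 13.07, oat clusters 12.11, berry bites 11.82 lead.
The ratio ordering already packs tightly: cinnamon oats + barley squares + choco pillows + muesli mix + berry bites + oat clusters, 164 cm, 1923.
Next best is corn puffs + cinnamon oats + muesli mix + berry bites + oat clusters at 1879 (162 cm) — short by 44.

1923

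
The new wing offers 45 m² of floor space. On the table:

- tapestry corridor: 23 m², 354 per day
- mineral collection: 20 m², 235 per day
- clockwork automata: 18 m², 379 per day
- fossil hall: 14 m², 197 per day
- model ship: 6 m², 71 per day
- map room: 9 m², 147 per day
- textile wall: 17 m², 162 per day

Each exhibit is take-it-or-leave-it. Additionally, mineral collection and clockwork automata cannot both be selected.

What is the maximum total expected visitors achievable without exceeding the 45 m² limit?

733

Filling by ratio: clockwork automata + fossil hall + map room for 723, with 4 m² left unused.
Replace fossil hall and map room with tapestry corridor: the trade gains 10 net, giving 733 at 41 m².
Every other selection either busts 45 m² or breaks a pairing rule or fails to beat 733.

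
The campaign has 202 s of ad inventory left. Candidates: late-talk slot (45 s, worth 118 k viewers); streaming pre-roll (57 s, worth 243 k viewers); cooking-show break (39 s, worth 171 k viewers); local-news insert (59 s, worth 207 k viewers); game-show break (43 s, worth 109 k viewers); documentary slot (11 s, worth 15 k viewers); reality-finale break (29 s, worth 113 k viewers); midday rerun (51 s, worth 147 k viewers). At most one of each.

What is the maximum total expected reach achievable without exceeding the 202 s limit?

By expected reach per s: cooking-show break 4.38, streaming pre-roll 4.26, reality-finale break 3.90 lead.
Taking streaming pre-roll + cooking-show break + local-news insert + documentary slot + reality-finale break: 195 s used, 749 in expected reach.
Runner-up late-talk slot + streaming pre-roll + cooking-show break + local-news insert tops out at 739.

749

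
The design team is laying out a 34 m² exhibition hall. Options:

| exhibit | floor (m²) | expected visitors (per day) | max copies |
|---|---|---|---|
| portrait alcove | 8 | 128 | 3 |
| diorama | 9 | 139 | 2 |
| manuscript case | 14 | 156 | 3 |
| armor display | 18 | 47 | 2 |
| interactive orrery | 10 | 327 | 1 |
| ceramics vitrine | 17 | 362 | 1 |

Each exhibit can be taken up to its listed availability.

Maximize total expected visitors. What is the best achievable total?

711

The ratio heuristic lands on interactive orrery + ceramics vitrine (689) but leaves 7 m² idle.
Replace ceramics vitrine with 3×portrait alcove: the trade gains 22 net, giving 711 at 34 m².
No other feasible combination exceeds 711.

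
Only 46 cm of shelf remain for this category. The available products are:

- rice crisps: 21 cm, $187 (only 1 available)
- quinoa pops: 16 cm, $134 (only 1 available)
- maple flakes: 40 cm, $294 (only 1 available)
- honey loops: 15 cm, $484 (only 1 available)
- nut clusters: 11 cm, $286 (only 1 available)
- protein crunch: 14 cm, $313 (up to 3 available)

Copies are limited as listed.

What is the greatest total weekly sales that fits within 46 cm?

1110

Taking the top-ratio products first gives honey loops + nut clusters + protein crunch for 1083 (40 cm).
The 11 cm tied up in nut clusters is better spent on protein crunch — total rises to 1110 (43 cm).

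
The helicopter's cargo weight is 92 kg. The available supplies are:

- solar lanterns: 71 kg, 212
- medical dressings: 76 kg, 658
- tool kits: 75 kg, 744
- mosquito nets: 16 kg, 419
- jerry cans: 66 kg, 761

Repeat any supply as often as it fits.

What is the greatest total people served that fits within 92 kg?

2095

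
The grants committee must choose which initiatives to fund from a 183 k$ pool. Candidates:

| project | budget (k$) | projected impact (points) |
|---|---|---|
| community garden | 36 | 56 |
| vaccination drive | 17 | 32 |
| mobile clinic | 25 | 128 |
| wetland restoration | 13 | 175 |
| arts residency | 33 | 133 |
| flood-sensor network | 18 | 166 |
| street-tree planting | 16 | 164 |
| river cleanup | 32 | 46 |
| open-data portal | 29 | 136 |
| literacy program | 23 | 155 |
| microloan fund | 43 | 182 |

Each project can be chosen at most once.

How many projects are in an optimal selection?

The maximum projected impact within 183 k$ is 1111.
For example wetland restoration + arts residency + flood-sensor network + street-tree planting + open-data portal + literacy program + microloan fund achieves it, using 175 k$.
Every optimal selection uses 7 projects.

7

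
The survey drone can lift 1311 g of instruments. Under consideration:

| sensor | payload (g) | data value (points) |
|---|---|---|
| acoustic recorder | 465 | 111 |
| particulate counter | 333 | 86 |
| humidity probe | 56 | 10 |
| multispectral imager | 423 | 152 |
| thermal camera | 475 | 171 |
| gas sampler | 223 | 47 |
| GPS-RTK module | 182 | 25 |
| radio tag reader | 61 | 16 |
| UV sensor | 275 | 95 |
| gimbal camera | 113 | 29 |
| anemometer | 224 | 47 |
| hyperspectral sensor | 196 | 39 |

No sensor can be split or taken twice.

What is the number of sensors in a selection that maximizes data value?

Optimal total is 447.
One optimal bundle: multispectral imager + thermal camera + UV sensor + gimbal camera (1286 g).
Any selection reaching 447 contains exactly 4 sensors.

4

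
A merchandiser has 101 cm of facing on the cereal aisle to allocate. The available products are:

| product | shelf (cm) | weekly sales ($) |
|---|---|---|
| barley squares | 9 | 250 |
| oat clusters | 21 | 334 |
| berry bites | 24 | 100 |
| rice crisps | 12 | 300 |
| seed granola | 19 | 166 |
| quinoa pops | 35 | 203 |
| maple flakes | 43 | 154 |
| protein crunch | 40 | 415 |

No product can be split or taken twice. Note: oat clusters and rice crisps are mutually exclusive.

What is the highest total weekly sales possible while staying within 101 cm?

Ranking by ratio (weekly sales/cm): barley squares 27.78, rice crisps 25.00, oat clusters 15.90.
Taking barley squares + rice crisps + quinoa pops + protein crunch: 96 cm used, 1168 in weekly sales.
Next best is barley squares + oat clusters + seed granola + protein crunch at 1165 (89 cm) — short by 3.

1168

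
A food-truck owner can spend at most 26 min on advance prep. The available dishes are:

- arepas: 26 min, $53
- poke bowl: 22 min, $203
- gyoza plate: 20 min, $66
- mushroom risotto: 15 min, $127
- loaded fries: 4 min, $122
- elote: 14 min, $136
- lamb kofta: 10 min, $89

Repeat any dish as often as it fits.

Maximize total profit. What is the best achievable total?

732

6×loaded fries uses 24 of the 26 min and totals 732.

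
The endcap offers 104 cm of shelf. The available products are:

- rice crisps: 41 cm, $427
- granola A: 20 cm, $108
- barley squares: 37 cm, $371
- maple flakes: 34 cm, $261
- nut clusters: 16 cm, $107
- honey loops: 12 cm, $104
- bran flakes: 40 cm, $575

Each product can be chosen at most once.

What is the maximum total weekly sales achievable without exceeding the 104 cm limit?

A density-first pass picks rice crisps + honey loops + bran flakes — 1106 at 93 cm.
Dropping honey loops frees 12 cm; slotting in granola A (20 cm) lifts the total to 1110 at 101 cm.

1110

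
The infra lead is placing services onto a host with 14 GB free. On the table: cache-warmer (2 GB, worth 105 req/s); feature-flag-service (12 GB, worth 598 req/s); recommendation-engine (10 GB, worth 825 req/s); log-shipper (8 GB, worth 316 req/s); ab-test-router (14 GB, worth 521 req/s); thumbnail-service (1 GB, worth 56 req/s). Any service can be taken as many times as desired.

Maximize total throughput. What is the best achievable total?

Ranking by ratio (throughput/GB): recommendation-engine 82.50, thumbnail-service 56.00, cache-warmer 52.50, feature-flag-service 49.83.
Taking recommendation-engine + 4×thumbnail-service: 14 GB used, 1049 in throughput.

1049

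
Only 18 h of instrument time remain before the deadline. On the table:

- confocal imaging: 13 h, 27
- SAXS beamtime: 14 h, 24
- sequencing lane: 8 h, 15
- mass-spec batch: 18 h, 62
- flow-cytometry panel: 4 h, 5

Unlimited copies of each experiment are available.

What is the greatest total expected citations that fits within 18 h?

62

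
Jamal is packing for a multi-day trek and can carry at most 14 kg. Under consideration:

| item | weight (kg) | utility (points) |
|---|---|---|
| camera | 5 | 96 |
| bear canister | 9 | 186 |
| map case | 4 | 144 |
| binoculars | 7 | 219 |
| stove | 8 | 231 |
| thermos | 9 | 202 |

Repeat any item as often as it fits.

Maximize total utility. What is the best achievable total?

Greedy by ratio would take 3×map case: 12 kg used, total 432.
Dropping 3×map case frees 12 kg; slotting in 2×binoculars (14 kg) lifts the total to 438 at 14 kg.
Every other selection either busts 14 kg or fails to beat 438.

438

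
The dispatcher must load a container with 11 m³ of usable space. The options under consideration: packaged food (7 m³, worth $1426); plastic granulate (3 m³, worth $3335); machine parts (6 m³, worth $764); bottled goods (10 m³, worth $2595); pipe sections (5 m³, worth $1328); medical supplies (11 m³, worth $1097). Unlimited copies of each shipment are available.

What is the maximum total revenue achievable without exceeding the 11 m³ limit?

10005

3×plastic granulate uses 9 of the 11 m³ and totals 10005.
Nothing else within 11 m³ beats 10005.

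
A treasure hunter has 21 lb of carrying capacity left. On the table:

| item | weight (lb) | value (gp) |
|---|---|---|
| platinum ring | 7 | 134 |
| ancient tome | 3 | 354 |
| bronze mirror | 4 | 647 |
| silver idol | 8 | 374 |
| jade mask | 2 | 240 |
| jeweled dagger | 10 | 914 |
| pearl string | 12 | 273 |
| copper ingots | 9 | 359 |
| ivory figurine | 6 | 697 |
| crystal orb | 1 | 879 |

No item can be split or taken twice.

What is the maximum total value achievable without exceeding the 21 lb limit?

The ratio heuristic lands on ancient tome + bronze mirror + jade mask + ivory figurine + crystal orb (2817) but leaves 5 lb idle.
Replace ancient tome and jade mask with jeweled dagger: the trade gains 320 net, giving 3137 at 21 lb.

3137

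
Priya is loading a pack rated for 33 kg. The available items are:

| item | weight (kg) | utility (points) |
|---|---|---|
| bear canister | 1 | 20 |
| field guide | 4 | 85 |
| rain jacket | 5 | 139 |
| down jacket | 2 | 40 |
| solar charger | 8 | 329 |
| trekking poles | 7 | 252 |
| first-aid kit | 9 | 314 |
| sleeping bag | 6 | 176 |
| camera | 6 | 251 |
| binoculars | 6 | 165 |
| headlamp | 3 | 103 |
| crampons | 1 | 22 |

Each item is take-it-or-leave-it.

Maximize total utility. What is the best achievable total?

By utility per kg: camera 41.83, solar charger 41.12, trekking poles 36.00, first-aid kit 34.89 lead.
The ratio ordering already packs tightly: solar charger + trekking poles + first-aid kit + camera + headlamp, 33 kg, 1249.
Runner-up down jacket + solar charger + trekking poles + first-aid kit + camera + crampons tops out at 1208.

1249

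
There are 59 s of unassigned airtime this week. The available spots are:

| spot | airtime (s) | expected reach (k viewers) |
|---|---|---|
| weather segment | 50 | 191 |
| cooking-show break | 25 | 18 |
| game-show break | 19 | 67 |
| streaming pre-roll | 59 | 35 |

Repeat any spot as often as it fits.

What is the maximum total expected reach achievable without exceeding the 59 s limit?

Greedy by ratio would take weather segment: 50 s used, total 191.
Replace weather segment with 3×game-show break: the trade gains 10 net, giving 201 at 57 s.
No other feasible combination exceeds 201.

201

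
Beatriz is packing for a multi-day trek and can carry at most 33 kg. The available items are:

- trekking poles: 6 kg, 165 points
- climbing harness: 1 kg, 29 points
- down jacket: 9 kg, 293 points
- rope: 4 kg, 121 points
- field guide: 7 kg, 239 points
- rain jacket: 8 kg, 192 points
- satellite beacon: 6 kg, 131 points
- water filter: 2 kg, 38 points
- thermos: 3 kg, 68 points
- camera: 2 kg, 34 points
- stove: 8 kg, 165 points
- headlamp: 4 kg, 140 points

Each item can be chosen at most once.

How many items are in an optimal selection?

Best achievable utility is 1026.
For example trekking poles + down jacket + rope + field guide + thermos + headlamp achieves it, using 33 kg.
Any selection reaching 1026 contains exactly 6 items.

6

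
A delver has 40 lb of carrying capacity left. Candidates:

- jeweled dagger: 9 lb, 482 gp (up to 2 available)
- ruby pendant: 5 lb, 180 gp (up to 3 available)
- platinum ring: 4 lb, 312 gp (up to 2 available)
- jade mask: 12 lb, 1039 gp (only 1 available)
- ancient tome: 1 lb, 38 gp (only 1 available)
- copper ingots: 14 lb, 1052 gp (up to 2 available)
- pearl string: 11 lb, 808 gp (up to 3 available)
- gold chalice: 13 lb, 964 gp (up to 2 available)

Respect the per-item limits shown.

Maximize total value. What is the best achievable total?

3143

Density check — jade mask 86.58, platinum ring 78.00, copper ingots 75.14 are the best per lb.
A density-first pass picks ruby pendant + 2×platinum ring + jade mask + ancient tome + copper ingots — 2933 at 40 lb.
Dropping ruby pendant and 2×platinum ring and ancient tome frees 14 lb; slotting in copper ingots (14 lb) lifts the total to 3143 at 40 lb.
No other feasible combination exceeds 3143.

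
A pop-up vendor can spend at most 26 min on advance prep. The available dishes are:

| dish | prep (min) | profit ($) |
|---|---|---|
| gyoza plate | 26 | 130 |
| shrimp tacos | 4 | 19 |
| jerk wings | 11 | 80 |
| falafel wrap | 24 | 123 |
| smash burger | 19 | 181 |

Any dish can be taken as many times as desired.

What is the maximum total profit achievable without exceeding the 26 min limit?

200

By profit per min: smash burger 9.53, jerk wings 7.27, falafel wrap 5.12 lead.
Taking shrimp tacos + smash burger: 23 min used, 200 in profit.
That's the maximum — no swap from here does better than 200.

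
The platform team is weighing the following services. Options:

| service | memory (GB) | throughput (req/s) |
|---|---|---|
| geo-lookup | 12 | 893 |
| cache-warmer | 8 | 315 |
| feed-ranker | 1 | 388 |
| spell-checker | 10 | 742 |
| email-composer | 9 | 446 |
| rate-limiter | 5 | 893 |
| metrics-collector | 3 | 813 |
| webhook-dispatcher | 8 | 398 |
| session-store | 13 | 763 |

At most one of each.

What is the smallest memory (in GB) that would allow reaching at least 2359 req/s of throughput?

17

Need the lightest bundle worth ≥ 2359.
cache-warmer + feed-ranker + rate-limiter + metrics-collector reaches 2409 using 17 GB.
Any bundle with less than 17 GB falls short of 2359.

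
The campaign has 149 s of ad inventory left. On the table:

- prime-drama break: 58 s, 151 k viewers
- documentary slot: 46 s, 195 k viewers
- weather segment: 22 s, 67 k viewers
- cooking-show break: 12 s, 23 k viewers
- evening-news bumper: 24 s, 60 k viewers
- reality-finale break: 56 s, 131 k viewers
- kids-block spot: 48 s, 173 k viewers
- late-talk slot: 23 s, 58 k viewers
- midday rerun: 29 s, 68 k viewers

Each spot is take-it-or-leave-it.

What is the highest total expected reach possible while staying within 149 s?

A density-first pass picks documentary slot + weather segment + kids-block spot + late-talk slot — 493 at 139 s.
The 23 s tied up in late-talk slot is better spent on midday rerun — total rises to 503 (145 s).

503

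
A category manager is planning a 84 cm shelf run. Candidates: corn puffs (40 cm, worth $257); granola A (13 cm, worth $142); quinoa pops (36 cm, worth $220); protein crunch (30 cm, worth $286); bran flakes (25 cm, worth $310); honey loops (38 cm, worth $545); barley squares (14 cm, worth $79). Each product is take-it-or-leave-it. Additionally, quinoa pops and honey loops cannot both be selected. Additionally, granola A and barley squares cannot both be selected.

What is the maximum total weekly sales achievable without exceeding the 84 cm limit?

Taking granola A + bran flakes + honey loops: 76 cm used, 997 in weekly sales.
No other feasible combination exceeds 997.

997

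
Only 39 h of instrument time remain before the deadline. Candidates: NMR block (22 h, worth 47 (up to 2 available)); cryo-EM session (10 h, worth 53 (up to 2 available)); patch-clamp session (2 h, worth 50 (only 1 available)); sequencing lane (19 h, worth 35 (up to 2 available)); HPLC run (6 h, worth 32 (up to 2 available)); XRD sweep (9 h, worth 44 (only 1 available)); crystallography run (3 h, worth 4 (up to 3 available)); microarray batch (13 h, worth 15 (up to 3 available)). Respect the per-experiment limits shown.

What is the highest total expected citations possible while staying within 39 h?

232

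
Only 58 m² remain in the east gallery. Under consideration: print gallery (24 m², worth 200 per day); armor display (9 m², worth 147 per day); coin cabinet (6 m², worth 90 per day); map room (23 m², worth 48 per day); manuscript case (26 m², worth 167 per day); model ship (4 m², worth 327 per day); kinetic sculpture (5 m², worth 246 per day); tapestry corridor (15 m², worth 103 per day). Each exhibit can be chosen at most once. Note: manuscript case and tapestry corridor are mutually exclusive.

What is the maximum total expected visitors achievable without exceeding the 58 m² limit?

1023

Taking the top-ratio exhibits first gives print gallery + armor display + coin cabinet + model ship + kinetic sculpture for 1010 (48 m²).
Replace coin cabinet with tapestry corridor: the trade gains 13 net, giving 1023 at 57 m².
Nothing else feasible within 58 m² beats 1023.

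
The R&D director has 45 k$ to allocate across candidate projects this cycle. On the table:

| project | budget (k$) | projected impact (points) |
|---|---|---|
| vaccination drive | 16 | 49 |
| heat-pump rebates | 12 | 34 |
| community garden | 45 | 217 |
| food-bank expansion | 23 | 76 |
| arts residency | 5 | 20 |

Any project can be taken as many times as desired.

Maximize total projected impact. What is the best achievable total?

Best packing: community garden — 45 k$, 217 total.
Every other selection either busts 45 k$ or fails to beat 217.

217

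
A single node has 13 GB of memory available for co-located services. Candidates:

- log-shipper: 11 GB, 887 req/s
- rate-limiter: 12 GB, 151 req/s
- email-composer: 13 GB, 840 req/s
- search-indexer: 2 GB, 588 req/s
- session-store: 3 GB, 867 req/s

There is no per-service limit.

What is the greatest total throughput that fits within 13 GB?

Density check — search-indexer 294.00, session-store 289.00, log-shipper 80.64 are the best per GB.
The ratio heuristic lands on 6×search-indexer (3528) but leaves 1 GB idle.
The 2 GB tied up in search-indexer is better spent on session-store — total rises to 3807 (13 GB).
That's the maximum — no swap from here does better than 3807.

3807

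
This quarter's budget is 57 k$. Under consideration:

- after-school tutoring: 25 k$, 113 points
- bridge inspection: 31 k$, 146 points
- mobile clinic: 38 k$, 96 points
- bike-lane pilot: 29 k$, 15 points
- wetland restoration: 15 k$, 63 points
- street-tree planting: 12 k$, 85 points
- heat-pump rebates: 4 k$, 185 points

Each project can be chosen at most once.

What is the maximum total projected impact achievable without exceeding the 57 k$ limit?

Density check — heat-pump rebates 46.25, street-tree planting 7.08, bridge inspection 4.71 are the best per k$.
The ratio heuristic lands on bridge inspection + street-tree planting + heat-pump rebates (416) but leaves 10 k$ idle.
Dropping bridge inspection frees 31 k$; slotting in after-school tutoring + wetland restoration (40 k$) lifts the total to 446 at 56 k$.
Next best is bridge inspection + street-tree planting + heat-pump rebates at 416 (47 k$) — short by 30.

446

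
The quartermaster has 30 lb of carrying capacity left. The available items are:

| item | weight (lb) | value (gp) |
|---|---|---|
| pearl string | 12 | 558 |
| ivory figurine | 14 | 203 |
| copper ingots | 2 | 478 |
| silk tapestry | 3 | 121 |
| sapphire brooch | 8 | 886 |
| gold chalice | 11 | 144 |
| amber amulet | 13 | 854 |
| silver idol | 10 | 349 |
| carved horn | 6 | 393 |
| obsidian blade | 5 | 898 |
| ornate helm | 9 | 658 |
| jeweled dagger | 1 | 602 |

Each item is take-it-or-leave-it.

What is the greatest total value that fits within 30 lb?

Density check — jeweled dagger 602.00, copper ingots 239.00, obsidian blade 179.60, sapphire brooch 110.75 are the best per lb.
A density-first pass picks copper ingots + silk tapestry + sapphire brooch + obsidian blade + ornate helm + jeweled dagger — 3643 at 28 lb.
Dropping silk tapestry and ornate helm frees 12 lb; slotting in amber amulet (13 lb) lifts the total to 3718 at 29 lb.
The spare 1 lb is too small for any remaining item, and no exchange beats 3718.

3718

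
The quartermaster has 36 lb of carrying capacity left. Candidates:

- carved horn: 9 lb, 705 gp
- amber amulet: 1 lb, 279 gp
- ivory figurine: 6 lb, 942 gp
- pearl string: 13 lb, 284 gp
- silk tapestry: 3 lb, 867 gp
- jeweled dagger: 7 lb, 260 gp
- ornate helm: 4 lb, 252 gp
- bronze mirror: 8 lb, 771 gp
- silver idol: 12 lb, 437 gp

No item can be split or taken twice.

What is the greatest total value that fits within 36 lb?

3824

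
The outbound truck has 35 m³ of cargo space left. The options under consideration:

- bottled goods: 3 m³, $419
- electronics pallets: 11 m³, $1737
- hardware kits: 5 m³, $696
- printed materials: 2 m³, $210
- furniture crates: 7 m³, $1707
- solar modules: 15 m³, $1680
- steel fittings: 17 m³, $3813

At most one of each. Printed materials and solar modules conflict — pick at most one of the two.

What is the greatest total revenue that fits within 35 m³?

7257

Electronics pallets + furniture crates + steel fittings uses 35 of the 35 m³ and totals 7257.
Every other selection either busts 35 m³ or breaks a pairing rule or fails to beat 7257.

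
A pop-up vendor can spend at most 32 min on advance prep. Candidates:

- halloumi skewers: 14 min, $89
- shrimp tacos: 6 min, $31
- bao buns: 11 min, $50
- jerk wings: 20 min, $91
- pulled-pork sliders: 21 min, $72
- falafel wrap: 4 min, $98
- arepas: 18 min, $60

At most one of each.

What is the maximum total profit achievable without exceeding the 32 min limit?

A density-first pass picks halloumi skewers + shrimp tacos + falafel wrap — 218 at 24 min.
Replace shrimp tacos with bao buns: the trade gains 19 net, giving 237 at 29 min.

237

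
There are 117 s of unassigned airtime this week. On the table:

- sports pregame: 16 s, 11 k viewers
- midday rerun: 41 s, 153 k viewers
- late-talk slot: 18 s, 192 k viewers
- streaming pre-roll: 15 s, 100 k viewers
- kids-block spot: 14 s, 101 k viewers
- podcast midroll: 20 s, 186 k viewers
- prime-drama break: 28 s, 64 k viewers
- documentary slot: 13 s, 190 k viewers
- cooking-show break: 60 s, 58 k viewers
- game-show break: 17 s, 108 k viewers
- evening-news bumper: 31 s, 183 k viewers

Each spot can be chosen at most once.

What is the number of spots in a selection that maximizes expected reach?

Optimal total is 960.
late-talk slot + kids-block spot + podcast midroll + documentary slot + game-show break + evening-news bumper hits 960 at 113 s.
Every optimal selection uses 6 spots.

6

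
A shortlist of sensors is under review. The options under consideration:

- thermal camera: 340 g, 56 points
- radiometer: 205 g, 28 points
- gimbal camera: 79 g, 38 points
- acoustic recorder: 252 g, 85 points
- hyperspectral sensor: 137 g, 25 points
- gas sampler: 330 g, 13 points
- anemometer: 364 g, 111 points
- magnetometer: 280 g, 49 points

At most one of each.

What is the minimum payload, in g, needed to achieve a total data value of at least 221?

Minimise g subject to total data value ≥ 221.
Taking gimbal camera + acoustic recorder + anemometer gives 234 (≥ 221) for 695 g.
Below 695 g the best achievable stays under 221.

695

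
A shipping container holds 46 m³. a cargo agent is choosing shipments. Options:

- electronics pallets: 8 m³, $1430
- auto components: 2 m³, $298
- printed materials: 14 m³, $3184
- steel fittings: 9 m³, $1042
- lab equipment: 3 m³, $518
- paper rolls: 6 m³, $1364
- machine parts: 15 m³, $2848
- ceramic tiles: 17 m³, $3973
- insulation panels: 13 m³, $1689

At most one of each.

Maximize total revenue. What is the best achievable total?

10005

The ratio heuristic lands on electronics pallets + printed materials + paper rolls + ceramic tiles (9951) but leaves 1 m³ idle.
Dropping electronics pallets and paper rolls frees 14 m³; slotting in machine parts (15 m³) lifts the total to 10005 at 46 m³.
Every other selection either busts 46 m³ or fails to beat 10005.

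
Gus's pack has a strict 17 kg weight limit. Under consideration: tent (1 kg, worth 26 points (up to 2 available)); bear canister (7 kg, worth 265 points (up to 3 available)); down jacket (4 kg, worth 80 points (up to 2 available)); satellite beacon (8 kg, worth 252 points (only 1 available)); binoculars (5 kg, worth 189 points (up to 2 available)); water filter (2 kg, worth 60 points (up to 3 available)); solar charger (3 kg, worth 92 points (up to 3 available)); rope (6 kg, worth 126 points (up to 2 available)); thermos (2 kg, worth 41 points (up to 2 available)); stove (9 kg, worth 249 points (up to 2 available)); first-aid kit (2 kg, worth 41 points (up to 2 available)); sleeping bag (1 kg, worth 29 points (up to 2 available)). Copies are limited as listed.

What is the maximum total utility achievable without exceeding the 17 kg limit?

643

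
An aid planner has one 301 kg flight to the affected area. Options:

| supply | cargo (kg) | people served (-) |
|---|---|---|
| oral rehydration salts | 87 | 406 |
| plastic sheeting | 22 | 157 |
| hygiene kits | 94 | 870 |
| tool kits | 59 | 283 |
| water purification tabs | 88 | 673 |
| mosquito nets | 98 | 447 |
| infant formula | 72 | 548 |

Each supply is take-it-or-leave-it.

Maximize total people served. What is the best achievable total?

2248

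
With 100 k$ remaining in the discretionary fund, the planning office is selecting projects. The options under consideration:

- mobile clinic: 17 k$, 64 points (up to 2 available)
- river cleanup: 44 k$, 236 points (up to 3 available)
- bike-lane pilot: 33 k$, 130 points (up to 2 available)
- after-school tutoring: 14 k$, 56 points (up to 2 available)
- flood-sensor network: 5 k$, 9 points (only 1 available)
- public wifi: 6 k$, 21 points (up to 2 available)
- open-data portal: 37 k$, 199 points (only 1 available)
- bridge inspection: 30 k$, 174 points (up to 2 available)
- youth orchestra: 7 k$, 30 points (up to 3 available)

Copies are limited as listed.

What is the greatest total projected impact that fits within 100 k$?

The ratio ordering already packs tightly: open-data portal + 2×bridge inspection, 97 k$, 547.
That's the maximum — no swap from here does better than 547.

547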